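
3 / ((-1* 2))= -3 / 2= -1.50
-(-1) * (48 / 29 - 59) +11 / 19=-31278 / 551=-56.77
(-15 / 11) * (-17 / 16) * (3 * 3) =2295 / 176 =13.04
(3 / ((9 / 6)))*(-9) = -18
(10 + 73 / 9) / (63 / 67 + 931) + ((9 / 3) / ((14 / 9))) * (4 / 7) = 4411567 / 3933720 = 1.12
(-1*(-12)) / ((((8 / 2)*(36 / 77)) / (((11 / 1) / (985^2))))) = 847 / 11642700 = 0.00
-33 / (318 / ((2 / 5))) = -11 / 265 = -0.04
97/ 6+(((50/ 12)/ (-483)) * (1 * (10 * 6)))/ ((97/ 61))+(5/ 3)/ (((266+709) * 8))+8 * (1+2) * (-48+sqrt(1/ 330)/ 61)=-83039061283/ 73087560+4 * sqrt(330)/ 3355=-1136.14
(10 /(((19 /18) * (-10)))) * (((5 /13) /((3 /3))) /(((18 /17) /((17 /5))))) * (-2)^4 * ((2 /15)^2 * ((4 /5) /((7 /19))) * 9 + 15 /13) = -78964048 /2809625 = -28.10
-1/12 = -0.08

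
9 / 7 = 1.29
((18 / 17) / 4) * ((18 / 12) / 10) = 27 / 680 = 0.04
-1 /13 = -0.08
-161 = -161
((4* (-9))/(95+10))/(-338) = 6/5915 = 0.00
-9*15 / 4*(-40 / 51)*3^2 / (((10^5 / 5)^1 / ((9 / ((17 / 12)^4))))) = 944784 / 35496425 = 0.03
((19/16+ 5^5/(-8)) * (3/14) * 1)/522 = -2077/12992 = -0.16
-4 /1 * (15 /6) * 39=-390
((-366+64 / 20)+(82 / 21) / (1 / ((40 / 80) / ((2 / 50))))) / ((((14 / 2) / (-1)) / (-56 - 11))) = -2208923 / 735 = -3005.34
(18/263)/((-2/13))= -117/263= -0.44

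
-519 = -519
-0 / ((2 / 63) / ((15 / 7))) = 0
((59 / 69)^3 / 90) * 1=205379 / 29565810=0.01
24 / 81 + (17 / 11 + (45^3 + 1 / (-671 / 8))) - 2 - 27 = 1650419383 / 18117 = 91097.83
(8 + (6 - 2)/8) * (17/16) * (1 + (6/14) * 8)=8959/224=40.00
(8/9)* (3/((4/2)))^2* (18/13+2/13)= 40/13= 3.08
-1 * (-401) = 401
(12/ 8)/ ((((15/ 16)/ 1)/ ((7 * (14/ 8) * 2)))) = 196/ 5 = 39.20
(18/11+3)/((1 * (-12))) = -17/44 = -0.39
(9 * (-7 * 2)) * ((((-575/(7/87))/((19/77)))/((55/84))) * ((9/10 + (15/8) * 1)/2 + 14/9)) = 623297493/38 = 16402565.61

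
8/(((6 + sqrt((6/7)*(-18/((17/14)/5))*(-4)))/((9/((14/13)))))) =-1326/721 + 156*sqrt(510)/721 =3.05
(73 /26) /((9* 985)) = 73 /230490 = 0.00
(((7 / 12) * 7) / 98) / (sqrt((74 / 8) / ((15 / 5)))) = sqrt(111) / 444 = 0.02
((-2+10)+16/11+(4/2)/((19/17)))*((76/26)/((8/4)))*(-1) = -2350/143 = -16.43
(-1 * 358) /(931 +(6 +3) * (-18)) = -358 /769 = -0.47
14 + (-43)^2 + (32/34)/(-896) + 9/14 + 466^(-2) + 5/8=24087785059/12920782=1864.27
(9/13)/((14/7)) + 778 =20237/26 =778.35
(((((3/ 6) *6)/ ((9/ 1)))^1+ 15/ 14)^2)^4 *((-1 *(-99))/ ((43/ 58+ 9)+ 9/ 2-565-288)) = -46838909595778399/ 26168980795646976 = -1.79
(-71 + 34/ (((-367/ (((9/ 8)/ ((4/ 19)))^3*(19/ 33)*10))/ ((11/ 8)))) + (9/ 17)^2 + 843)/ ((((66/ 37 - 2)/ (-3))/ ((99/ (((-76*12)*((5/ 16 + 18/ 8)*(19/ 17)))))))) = -16813730643662799/ 48414556946432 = -347.29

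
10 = 10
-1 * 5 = -5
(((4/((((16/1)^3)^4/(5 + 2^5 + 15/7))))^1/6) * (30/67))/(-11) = -685/181516175606284288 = -0.00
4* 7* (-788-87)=-24500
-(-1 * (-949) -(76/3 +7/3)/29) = -82480/87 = -948.05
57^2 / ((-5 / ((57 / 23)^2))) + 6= -10540131 / 2645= -3984.93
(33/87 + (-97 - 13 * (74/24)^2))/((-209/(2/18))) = 919601/7855056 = 0.12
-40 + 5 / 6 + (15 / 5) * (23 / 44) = -4963 / 132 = -37.60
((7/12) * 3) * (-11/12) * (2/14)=-11/48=-0.23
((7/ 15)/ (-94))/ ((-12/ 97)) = 679/ 16920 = 0.04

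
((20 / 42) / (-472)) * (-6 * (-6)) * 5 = -75 / 413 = -0.18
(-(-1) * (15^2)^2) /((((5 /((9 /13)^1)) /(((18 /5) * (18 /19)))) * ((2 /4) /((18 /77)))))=212576400 /19019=11177.05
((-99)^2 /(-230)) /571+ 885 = 116217249 /131330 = 884.93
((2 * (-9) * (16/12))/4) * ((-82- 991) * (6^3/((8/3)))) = 521478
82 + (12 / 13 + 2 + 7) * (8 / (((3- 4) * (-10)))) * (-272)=-135022 / 65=-2077.26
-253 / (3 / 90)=-7590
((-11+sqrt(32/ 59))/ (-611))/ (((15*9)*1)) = 11/ 82485 - 4*sqrt(118)/ 4866615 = 0.00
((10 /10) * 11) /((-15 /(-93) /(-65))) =-4433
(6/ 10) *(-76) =-228/ 5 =-45.60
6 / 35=0.17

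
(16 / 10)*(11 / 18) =44 / 45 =0.98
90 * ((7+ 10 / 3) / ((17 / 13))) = 12090 / 17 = 711.18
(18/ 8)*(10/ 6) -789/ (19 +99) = -693/ 236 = -2.94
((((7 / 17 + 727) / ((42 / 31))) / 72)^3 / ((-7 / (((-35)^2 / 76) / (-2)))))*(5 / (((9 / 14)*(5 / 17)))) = 8943994782475 / 708470784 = 12624.37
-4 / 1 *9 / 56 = -9 / 14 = -0.64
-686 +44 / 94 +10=-31750 / 47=-675.53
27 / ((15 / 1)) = 9 / 5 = 1.80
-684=-684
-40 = -40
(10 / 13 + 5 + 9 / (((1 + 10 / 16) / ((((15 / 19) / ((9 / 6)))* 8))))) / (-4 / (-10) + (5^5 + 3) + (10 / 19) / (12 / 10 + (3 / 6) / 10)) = 35925 / 3864094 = 0.01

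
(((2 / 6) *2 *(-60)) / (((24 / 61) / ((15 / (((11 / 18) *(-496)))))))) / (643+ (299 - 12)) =0.01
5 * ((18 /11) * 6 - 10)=-10 /11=-0.91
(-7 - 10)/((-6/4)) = 34/3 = 11.33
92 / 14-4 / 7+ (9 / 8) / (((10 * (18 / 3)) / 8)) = 123 / 20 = 6.15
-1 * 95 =-95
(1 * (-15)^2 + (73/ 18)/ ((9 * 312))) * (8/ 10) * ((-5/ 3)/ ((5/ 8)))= -22744946/ 47385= -480.00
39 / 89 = 0.44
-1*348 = -348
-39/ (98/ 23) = -897/ 98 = -9.15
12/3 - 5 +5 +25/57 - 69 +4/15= -6108/95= -64.29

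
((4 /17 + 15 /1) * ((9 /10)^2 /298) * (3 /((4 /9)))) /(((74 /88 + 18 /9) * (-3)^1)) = -2076921 /63325000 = -0.03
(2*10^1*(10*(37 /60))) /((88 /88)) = 370 /3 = 123.33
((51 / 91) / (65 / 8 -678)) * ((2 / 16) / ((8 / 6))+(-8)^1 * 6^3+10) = 2803623 / 1950676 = 1.44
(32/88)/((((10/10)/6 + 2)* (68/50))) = 300/2431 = 0.12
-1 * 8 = -8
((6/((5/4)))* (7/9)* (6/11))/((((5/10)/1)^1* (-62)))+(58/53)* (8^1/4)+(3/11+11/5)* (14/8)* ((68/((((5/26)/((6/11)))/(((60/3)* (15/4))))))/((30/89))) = 184592056188/994015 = 185703.49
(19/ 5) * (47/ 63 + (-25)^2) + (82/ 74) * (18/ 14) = 27730271/ 11655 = 2379.26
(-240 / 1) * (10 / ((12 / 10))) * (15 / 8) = -3750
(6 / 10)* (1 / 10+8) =243 / 50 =4.86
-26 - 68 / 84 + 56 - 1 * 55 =-542 / 21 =-25.81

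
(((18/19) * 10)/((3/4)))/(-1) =-12.63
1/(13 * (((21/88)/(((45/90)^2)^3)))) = 11/2184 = 0.01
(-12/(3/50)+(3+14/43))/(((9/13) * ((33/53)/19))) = -36903529/4257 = -8668.91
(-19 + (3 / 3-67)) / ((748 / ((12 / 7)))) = -15 / 77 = -0.19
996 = 996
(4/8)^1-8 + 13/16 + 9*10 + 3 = 1381/16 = 86.31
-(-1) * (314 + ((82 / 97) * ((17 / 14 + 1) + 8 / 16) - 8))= 209332 / 679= 308.29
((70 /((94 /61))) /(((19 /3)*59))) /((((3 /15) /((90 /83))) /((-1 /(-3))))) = 960750 /4373021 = 0.22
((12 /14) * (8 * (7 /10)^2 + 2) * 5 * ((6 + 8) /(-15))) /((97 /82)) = -48544 /2425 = -20.02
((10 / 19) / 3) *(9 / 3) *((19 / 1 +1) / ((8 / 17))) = 425 / 19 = 22.37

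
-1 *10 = -10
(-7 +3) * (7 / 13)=-28 / 13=-2.15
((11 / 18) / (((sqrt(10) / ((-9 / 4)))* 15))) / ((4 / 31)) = -341* sqrt(10) / 4800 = -0.22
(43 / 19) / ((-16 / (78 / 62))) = -1677 / 9424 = -0.18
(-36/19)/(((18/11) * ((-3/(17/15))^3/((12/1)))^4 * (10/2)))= -0.04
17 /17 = 1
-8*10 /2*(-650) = 26000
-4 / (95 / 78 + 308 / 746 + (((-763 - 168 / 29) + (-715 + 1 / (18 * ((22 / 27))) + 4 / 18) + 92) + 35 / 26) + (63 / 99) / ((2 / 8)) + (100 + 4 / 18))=222743664 / 71598614849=0.00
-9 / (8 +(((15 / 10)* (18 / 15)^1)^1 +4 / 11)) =-495 / 559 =-0.89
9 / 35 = 0.26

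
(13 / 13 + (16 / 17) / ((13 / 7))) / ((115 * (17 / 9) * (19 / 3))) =8991 / 8209045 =0.00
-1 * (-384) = 384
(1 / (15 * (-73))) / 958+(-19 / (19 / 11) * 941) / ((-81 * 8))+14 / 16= 954424211 / 56646540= 16.85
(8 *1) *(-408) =-3264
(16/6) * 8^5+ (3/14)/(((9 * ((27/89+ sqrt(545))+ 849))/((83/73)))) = 764783078238847894/8752247748867 - 657443 * sqrt(545)/17504495497734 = 87381.33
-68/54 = -1.26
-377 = -377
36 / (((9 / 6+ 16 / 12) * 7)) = 216 / 119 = 1.82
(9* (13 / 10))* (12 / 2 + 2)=468 / 5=93.60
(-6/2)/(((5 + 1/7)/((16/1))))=-28/3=-9.33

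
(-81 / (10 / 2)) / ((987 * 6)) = -9 / 3290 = -0.00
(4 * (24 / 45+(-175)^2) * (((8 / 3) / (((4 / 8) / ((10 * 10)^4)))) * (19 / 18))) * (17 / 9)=94963653760000000 / 729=130265643017832.65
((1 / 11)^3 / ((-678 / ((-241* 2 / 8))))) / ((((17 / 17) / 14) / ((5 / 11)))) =8435 / 19853196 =0.00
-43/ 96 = -0.45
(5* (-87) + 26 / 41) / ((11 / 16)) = -25904 / 41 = -631.80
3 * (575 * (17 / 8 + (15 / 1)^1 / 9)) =52325 / 8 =6540.62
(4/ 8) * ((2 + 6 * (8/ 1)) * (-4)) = -100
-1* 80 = -80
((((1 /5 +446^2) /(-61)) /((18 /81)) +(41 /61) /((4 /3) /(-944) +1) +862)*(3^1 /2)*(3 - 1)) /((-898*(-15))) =-5956473883 /1936402300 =-3.08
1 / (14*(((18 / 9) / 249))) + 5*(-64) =-8711 / 28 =-311.11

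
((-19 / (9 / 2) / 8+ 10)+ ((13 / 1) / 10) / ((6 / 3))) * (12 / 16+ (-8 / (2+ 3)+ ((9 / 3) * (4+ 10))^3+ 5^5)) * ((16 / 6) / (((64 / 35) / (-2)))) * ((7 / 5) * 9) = -68933463277 / 2400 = -28722276.37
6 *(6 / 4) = 9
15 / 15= 1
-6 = -6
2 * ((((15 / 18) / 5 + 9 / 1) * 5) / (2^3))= 275 / 24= 11.46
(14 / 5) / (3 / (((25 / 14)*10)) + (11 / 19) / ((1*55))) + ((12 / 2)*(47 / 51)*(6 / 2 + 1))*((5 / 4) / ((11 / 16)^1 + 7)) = 8546815 / 443292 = 19.28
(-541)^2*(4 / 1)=1170724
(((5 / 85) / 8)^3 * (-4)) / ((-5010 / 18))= 3 / 525101440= 0.00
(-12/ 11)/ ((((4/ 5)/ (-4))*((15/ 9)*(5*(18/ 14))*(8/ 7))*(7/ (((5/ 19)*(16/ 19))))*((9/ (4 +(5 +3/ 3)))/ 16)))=8960/ 35739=0.25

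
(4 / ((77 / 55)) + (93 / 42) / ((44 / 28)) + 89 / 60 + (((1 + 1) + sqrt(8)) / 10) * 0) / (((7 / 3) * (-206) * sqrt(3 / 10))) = -26563 * sqrt(30) / 6662040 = -0.02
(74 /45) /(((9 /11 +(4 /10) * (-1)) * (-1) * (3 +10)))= -814 /2691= -0.30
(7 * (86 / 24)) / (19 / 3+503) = 301 / 6112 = 0.05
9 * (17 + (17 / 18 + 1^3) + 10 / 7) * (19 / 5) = 696.76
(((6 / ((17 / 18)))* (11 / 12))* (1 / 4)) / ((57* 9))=0.00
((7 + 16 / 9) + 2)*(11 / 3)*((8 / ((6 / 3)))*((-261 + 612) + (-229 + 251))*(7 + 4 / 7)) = 84374092 / 189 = 446423.77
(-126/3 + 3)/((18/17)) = -221/6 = -36.83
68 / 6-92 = -80.67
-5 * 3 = -15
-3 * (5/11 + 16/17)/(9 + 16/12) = -2349/5797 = -0.41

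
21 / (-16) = -21 / 16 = -1.31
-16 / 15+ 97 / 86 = 79 / 1290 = 0.06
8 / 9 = 0.89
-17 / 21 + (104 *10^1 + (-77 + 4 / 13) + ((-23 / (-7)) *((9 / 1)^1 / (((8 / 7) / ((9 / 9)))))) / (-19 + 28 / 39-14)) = 2644334935 / 2749656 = 961.70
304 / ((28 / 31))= 2356 / 7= 336.57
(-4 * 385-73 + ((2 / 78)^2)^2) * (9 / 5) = -3731580332 / 1285245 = -2903.40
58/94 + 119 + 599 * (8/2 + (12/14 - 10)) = -974154/329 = -2960.95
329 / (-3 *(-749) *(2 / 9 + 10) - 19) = 987 / 68851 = 0.01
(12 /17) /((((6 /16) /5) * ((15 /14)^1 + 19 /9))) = 20160 /6817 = 2.96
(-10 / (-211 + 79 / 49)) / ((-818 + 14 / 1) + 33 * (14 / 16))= -196 / 3181113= -0.00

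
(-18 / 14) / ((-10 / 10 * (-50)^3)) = -9 / 875000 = -0.00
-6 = -6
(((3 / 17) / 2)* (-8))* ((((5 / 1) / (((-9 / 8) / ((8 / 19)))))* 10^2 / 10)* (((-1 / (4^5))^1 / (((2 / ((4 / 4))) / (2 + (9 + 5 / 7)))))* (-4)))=2050 / 6783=0.30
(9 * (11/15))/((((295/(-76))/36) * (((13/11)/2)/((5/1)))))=-1986336/3835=-517.95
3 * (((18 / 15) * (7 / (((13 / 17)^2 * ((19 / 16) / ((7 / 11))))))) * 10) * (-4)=-32626944 / 35321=-923.73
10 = 10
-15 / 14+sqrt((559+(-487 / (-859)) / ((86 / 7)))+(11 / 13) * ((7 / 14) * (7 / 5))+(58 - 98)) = -15 / 14+sqrt(2995375229118610) / 2400905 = 21.72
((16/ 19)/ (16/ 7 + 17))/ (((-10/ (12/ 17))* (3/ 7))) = -1568/ 218025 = -0.01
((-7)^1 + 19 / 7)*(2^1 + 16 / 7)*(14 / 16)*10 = -1125 / 7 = -160.71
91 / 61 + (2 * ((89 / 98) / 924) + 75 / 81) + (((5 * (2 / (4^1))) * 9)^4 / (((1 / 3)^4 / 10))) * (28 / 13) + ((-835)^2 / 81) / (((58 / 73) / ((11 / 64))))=402239355626176070935 / 899607316608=447127705.83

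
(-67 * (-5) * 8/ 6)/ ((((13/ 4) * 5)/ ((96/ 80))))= 2144/ 65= 32.98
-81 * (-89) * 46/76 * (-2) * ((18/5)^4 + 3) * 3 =-53149931271/11875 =-4475783.69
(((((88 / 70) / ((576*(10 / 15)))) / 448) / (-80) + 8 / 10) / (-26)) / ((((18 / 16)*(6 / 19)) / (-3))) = 1830420271 / 7044710400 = 0.26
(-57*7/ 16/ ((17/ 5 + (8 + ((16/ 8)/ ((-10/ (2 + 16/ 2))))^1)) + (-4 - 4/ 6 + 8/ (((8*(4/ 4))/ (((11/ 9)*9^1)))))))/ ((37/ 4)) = -5985/ 34928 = -0.17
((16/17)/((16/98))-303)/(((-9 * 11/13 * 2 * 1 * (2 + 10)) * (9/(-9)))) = -65689/40392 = -1.63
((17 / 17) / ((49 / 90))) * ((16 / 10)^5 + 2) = 22.93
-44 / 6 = -22 / 3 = -7.33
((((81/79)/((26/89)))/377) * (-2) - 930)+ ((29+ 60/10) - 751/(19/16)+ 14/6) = -33657881383/22069203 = -1525.11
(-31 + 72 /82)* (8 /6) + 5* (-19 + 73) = 28270 /123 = 229.84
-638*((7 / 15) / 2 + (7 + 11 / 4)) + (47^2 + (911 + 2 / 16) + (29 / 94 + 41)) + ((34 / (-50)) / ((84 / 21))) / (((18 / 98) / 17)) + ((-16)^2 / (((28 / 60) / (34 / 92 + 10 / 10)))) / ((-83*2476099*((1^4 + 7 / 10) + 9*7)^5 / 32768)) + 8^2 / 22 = -3220.76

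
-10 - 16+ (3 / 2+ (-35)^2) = 2401 / 2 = 1200.50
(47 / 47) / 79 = 1 / 79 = 0.01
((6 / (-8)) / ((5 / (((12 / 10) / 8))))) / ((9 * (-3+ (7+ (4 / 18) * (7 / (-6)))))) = -27 / 40400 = -0.00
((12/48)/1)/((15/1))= 0.02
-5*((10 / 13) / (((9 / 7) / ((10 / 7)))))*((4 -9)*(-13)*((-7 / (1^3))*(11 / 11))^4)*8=-5335555.56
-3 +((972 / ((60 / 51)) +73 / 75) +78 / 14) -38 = 415666 / 525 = 791.74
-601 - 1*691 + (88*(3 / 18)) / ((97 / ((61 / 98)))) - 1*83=-1374.91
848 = 848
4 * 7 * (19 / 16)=133 / 4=33.25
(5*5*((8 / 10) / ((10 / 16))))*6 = 192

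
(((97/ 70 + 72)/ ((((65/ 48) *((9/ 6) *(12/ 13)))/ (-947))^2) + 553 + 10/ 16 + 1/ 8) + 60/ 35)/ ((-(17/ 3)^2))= -582997.23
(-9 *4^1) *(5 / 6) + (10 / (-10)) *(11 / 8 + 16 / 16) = -259 / 8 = -32.38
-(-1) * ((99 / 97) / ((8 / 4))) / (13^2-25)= 11 / 3104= 0.00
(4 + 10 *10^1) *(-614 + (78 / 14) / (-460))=-51405094 / 805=-63857.26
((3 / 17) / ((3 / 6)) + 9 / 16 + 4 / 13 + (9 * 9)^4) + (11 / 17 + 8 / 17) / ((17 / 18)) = 2587624637413 / 60112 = 43046723.41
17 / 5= 3.40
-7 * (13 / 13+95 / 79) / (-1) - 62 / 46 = 25565 / 1817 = 14.07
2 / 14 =1 / 7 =0.14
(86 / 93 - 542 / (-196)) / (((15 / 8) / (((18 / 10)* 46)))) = 162.95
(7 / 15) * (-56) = -392 / 15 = -26.13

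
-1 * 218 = -218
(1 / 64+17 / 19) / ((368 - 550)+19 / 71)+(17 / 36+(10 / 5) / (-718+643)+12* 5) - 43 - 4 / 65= 17.38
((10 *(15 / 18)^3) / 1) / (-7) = -625 / 756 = -0.83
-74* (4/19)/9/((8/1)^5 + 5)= -296/5604183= -0.00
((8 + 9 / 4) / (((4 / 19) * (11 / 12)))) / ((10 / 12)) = 7011 / 110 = 63.74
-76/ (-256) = 0.30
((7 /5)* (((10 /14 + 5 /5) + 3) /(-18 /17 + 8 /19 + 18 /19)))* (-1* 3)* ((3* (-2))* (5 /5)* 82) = 3933171 /125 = 31465.37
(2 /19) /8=1 /76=0.01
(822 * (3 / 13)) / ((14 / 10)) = 12330 / 91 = 135.49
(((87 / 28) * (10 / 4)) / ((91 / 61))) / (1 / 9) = 238815 / 5096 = 46.86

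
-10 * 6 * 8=-480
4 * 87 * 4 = 1392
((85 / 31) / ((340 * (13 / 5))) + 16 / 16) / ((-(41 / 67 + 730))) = -737 / 536796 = -0.00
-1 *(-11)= 11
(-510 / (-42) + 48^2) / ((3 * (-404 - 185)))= -523 / 399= -1.31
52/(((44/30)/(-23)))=-8970/11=-815.45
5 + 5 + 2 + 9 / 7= 93 / 7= 13.29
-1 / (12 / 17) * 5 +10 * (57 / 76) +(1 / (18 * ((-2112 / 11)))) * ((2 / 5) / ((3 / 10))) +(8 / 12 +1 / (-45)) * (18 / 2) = 80563 / 12960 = 6.22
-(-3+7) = -4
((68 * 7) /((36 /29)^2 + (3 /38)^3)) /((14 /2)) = 3138019936 /71136819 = 44.11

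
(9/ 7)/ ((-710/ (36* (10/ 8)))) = -81/ 994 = -0.08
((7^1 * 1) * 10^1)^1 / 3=70 / 3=23.33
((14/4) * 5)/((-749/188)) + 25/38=-15185/4066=-3.73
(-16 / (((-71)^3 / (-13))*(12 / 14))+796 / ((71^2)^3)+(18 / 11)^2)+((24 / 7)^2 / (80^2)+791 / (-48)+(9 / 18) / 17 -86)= -515281309351619777233 / 5164644766899741200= -99.77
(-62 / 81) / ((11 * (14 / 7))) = -31 / 891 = -0.03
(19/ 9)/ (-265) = -19/ 2385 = -0.01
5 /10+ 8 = 17 /2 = 8.50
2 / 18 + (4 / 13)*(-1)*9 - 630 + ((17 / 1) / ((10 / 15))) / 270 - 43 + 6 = -1566779 / 2340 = -669.56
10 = 10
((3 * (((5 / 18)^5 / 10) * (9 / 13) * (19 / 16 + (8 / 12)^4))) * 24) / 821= 1121875 / 80669437056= 0.00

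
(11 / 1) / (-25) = -11 / 25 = -0.44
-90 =-90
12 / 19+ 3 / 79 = 1005 / 1501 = 0.67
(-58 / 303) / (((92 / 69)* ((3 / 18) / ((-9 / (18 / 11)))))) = 957 / 202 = 4.74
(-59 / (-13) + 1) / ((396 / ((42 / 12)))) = 7 / 143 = 0.05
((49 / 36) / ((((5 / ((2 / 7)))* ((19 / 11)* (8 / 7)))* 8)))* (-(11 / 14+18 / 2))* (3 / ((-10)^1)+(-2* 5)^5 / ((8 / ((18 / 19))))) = 7911950431 / 13862400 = 570.75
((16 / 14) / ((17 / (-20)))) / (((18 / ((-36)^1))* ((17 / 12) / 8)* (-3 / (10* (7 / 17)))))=-102400 / 4913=-20.84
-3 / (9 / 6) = -2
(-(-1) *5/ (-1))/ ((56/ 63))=-45/ 8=-5.62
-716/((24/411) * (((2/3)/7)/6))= -1544949/2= -772474.50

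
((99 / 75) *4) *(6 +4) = 264 / 5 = 52.80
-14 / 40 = -0.35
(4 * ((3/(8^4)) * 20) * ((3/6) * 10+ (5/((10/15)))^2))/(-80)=-735/16384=-0.04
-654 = -654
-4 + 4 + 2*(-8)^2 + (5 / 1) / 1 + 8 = 141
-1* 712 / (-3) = 712 / 3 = 237.33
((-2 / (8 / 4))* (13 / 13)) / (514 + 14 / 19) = -19 / 9780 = -0.00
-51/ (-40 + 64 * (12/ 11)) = -561/ 328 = -1.71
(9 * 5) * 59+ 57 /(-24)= 21221 /8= 2652.62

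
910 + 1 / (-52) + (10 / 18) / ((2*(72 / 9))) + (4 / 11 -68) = 842.38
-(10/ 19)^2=-100/ 361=-0.28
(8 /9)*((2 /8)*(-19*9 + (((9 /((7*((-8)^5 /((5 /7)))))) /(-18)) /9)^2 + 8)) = -136152194155020263 /3758802906120192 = -36.22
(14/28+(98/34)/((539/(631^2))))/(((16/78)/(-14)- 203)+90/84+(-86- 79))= -217446957/37465637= -5.80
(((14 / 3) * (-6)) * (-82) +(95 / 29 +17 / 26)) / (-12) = -578049 / 3016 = -191.66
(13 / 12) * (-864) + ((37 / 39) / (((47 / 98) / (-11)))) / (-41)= -70303322 / 75153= -935.47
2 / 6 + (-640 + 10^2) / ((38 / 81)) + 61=-62114 / 57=-1089.72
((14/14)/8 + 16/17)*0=0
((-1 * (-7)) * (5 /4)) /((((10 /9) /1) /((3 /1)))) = 189 /8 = 23.62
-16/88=-2/11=-0.18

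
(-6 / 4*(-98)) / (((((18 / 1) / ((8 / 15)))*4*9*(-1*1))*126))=-7 / 7290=-0.00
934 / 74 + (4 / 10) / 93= 217229 / 17205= 12.63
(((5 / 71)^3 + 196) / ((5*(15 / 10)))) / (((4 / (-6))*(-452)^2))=-70150681 / 365613244720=-0.00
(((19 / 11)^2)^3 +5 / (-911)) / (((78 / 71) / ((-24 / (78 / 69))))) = -139947903341076 / 272747759999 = -513.10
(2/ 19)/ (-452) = -1/ 4294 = -0.00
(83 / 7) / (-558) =-83 / 3906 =-0.02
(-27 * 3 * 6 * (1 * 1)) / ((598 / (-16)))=3888 / 299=13.00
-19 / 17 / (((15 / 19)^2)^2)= -2476099 / 860625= -2.88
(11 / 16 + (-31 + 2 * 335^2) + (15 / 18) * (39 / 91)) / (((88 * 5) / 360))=226215405 / 1232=183616.40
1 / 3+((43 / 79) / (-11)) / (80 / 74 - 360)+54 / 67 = 2643053071 / 2319604320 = 1.14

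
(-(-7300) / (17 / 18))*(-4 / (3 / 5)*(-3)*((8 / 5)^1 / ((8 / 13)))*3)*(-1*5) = -102492000 / 17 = -6028941.18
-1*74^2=-5476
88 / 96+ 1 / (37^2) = 15071 / 16428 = 0.92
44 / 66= 2 / 3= 0.67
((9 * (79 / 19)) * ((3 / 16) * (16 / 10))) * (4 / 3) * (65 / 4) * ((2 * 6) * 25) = 1386450 / 19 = 72971.05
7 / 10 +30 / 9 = 121 / 30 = 4.03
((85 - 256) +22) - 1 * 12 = -161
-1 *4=-4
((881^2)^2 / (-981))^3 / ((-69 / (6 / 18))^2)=-218630576996344103142807794339760961 / 40452718565709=-5404595407876322168228.63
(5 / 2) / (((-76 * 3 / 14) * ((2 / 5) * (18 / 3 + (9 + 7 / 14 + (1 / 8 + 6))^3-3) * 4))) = -2800 / 111415677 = -0.00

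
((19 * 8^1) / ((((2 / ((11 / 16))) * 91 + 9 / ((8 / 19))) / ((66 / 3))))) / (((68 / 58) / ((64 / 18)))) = 136542208 / 3852081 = 35.45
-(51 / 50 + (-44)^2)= -96851 / 50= -1937.02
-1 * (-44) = 44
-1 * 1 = -1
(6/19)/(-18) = -1/57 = -0.02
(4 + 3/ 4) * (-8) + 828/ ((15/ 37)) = 10022/ 5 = 2004.40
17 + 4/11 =191/11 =17.36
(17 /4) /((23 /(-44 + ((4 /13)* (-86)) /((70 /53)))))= -123828 /10465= -11.83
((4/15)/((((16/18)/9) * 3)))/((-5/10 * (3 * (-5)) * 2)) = 3/50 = 0.06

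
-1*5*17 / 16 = -85 / 16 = -5.31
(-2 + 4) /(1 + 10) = 2 /11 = 0.18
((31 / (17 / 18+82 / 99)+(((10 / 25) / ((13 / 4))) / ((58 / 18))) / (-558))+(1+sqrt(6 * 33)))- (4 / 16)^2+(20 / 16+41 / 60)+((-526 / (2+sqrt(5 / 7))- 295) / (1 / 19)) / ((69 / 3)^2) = -59283637583 / 34126974960+9994 * sqrt(35) / 12167+3 * sqrt(22) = 17.19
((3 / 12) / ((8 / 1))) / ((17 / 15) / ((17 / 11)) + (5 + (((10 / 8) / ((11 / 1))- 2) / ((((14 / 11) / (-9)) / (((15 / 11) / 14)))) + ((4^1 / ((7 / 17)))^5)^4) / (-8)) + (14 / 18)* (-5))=-157988687269271761980 / 35391863941484804029513416196966144720081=-0.00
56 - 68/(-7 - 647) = 56.10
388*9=3492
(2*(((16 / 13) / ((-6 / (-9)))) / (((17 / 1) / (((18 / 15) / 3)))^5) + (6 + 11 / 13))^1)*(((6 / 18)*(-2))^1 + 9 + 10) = 8687750035646 / 34609014375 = 251.03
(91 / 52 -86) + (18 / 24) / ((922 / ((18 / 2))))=-310687 / 3688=-84.24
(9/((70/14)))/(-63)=-1/35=-0.03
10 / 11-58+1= -617 / 11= -56.09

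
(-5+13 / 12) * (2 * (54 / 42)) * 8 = -564 / 7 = -80.57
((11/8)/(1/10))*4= 55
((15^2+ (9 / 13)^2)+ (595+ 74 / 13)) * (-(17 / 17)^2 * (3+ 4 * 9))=-32220.69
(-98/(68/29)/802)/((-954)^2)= -1421/24817043088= -0.00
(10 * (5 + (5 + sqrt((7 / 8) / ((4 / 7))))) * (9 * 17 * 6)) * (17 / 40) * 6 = 163863 * sqrt(2) / 8 + 234090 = 263057.16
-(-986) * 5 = 4930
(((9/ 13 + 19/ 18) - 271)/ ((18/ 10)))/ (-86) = 315025/ 181116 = 1.74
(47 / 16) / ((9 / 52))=611 / 36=16.97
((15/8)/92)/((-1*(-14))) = 15/10304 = 0.00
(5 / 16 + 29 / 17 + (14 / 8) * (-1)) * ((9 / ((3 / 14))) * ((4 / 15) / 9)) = 511 / 1530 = 0.33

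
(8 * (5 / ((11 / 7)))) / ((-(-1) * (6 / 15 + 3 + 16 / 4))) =1400 / 407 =3.44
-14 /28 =-1 /2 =-0.50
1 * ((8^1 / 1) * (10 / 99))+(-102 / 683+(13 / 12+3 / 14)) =3703927 / 1893276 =1.96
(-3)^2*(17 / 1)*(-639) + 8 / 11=-1075429 / 11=-97766.27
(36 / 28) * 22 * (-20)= -3960 / 7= -565.71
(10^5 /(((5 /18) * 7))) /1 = 360000 /7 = 51428.57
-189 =-189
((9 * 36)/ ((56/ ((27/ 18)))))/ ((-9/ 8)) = -54/ 7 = -7.71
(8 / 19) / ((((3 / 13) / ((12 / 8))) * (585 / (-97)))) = -388 / 855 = -0.45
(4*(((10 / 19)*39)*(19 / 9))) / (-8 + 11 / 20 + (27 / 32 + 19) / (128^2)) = -1363148800 / 58579659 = -23.27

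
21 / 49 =0.43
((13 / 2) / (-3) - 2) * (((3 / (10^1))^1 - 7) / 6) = 335 / 72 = 4.65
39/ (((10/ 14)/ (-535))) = -29211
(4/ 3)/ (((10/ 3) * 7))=2/ 35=0.06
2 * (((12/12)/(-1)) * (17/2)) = -17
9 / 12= 3 / 4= 0.75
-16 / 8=-2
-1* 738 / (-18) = 41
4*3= 12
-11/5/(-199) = 11/995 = 0.01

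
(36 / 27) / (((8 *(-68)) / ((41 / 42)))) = -0.00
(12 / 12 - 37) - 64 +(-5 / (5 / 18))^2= 224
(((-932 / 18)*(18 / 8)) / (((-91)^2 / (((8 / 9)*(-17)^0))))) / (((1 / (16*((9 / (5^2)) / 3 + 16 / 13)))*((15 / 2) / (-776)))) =10159963136 / 363328875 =27.96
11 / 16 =0.69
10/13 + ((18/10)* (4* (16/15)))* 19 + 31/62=95673/650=147.19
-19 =-19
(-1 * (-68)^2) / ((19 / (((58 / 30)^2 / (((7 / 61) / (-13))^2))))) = -2445457929616 / 209475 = -11674223.32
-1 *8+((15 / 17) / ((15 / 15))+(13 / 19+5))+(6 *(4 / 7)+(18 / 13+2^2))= 216913 / 29393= 7.38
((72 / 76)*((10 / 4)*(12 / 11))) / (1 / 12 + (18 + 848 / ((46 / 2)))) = 149040 / 3169903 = 0.05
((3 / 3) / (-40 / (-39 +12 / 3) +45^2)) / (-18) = -7 / 255294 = -0.00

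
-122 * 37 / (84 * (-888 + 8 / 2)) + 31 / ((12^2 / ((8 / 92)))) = 101845 / 1280916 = 0.08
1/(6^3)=1/216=0.00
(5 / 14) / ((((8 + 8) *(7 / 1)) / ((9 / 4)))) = 45 / 6272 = 0.01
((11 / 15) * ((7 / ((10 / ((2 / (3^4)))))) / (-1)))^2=5929 / 36905625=0.00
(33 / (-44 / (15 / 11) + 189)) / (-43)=-0.00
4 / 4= 1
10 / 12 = 5 / 6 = 0.83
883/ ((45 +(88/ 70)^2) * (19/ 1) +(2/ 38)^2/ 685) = 53496400475/ 53619251908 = 1.00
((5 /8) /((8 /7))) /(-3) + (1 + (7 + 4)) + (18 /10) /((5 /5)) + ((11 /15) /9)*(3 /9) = 70735 /5184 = 13.64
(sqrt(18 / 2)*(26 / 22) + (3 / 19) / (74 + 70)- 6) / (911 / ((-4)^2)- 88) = 24613 / 311619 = 0.08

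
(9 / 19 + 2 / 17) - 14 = -4331 / 323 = -13.41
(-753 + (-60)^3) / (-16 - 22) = 216753 / 38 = 5704.03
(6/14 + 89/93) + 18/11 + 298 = 2155618/7161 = 301.02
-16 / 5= -3.20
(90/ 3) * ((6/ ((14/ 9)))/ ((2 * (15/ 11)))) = 297/ 7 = 42.43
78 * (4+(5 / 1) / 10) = 351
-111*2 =-222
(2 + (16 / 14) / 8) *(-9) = -135 / 7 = -19.29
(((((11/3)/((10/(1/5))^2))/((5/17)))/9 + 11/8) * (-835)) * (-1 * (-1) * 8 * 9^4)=-37679417919/625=-60287068.67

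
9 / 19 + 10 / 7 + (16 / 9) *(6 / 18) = 2.49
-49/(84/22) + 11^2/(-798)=-1727/133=-12.98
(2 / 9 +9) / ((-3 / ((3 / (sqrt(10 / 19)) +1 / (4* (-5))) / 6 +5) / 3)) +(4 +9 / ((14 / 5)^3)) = -1927412 / 46305 - 83* sqrt(190) / 180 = -47.98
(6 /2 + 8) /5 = 11 /5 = 2.20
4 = 4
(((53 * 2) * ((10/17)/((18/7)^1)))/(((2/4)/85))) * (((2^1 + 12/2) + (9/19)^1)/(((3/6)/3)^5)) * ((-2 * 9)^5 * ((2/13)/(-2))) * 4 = 39006415713484800/247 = 157920711390626.72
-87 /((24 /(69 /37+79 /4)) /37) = -92771 /32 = -2899.09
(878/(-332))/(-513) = 439/85158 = 0.01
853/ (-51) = -853/ 51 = -16.73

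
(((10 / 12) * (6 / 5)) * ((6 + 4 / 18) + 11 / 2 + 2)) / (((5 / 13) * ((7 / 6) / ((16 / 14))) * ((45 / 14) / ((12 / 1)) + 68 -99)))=-205504 / 180705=-1.14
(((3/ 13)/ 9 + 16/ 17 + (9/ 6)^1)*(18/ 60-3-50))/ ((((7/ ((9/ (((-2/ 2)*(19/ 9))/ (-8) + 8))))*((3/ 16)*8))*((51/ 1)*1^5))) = -0.26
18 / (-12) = -3 / 2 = -1.50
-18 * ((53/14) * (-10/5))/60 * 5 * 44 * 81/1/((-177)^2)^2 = 3498/84821527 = 0.00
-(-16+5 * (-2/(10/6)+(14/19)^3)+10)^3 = 322659471073472/322687697779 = 999.91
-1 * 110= -110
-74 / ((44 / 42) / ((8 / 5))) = -6216 / 55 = -113.02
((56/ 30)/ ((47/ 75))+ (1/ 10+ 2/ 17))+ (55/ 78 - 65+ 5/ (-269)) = -2561511613/ 41911545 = -61.12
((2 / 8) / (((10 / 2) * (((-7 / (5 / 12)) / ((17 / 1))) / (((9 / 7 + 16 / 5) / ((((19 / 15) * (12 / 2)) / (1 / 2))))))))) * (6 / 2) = -2669 / 59584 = -0.04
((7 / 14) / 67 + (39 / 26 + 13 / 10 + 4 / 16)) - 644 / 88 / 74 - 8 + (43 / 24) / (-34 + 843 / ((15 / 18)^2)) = -11313516911 / 2244784080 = -5.04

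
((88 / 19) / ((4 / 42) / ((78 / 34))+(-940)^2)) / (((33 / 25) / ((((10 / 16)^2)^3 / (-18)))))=-35546875 / 2703301065965568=-0.00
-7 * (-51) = 357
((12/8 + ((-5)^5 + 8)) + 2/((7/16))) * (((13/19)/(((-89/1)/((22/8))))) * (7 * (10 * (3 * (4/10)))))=5524.61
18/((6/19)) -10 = 47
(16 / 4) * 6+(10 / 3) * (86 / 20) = 115 / 3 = 38.33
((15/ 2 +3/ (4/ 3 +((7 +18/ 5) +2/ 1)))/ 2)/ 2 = 3225/ 1672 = 1.93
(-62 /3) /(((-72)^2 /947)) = -29357 /7776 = -3.78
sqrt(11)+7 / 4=5.07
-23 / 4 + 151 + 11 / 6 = 1765 / 12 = 147.08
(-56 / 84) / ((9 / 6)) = -4 / 9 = -0.44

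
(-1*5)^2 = 25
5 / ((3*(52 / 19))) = 95 / 156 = 0.61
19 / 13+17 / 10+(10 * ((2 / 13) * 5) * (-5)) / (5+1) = -3.25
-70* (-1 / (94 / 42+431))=735 / 4549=0.16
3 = 3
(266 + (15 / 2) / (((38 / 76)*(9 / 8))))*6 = 1676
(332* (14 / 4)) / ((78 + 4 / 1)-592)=-581 / 255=-2.28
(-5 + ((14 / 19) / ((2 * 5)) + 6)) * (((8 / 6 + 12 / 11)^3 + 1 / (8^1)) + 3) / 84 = 16981045 / 76473936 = 0.22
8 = 8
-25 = -25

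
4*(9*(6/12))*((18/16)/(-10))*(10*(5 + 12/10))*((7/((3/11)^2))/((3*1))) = -78771/20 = -3938.55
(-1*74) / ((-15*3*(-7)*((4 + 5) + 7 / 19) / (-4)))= 0.10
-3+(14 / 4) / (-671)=-4033 / 1342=-3.01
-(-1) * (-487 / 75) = -487 / 75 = -6.49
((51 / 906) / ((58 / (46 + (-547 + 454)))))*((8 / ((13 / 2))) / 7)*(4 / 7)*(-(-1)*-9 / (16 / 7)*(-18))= -129438 / 398489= -0.32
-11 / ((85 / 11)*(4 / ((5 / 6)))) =-121 / 408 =-0.30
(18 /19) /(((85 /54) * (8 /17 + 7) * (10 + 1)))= 972 /132715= 0.01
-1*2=-2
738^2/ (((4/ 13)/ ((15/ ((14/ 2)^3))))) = 26551395/ 343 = 77409.31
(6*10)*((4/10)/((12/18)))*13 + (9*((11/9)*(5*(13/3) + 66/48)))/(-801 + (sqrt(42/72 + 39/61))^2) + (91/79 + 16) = 484.83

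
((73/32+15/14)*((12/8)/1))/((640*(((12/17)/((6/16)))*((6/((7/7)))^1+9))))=12767/45875200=0.00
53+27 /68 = 3631 /68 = 53.40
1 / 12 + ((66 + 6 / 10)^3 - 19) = 295389.38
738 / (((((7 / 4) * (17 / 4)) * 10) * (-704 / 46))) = -8487 / 13090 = -0.65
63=63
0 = 0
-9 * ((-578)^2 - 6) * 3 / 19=-9020106 / 19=-474742.42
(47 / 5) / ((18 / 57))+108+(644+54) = 25073 / 30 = 835.77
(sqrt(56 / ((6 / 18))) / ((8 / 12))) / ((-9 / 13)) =-28.08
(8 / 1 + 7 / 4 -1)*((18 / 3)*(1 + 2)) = 315 / 2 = 157.50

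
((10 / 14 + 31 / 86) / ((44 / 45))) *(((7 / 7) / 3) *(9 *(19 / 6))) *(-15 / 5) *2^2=-1659555 / 13244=-125.31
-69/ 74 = -0.93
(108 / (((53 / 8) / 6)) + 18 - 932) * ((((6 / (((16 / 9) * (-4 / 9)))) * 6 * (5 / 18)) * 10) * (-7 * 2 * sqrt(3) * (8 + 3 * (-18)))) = 115223776.77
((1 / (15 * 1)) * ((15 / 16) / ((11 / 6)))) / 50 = 3 / 4400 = 0.00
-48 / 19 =-2.53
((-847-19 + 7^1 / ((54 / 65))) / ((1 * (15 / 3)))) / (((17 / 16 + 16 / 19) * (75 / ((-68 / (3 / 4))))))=1914599296 / 17587125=108.86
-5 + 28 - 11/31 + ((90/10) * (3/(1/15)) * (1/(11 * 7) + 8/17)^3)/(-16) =22008374836893/1112501527984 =19.78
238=238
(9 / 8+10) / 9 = 89 / 72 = 1.24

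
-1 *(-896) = 896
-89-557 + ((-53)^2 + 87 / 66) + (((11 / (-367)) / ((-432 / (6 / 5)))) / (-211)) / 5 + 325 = 3816753574379 / 1533252600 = 2489.32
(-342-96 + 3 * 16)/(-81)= 130/27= 4.81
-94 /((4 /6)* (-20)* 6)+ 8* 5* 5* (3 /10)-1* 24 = 37.18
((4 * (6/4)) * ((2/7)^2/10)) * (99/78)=198/3185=0.06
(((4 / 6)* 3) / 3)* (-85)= -170 / 3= -56.67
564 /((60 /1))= 47 /5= 9.40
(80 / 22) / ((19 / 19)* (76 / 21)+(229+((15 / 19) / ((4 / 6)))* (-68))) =3192 / 133507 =0.02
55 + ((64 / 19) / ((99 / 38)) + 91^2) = 825392 / 99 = 8337.29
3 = 3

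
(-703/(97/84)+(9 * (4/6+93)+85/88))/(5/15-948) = -6022551/24267848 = -0.25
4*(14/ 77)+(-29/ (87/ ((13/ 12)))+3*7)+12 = 13213/ 396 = 33.37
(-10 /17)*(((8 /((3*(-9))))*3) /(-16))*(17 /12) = -5 /108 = -0.05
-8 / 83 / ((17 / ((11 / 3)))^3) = -10648 / 11010033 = -0.00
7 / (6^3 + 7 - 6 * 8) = 1 / 25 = 0.04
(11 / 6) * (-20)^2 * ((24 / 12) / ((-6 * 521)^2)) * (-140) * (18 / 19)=-308000 / 15472137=-0.02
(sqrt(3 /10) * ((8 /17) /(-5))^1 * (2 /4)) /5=-2 * sqrt(30) /2125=-0.01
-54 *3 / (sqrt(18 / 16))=-108 *sqrt(2)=-152.74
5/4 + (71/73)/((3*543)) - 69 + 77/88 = -66.87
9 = 9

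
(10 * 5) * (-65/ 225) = -130/ 9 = -14.44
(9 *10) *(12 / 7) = 1080 / 7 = 154.29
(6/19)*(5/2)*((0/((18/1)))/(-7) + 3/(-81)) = -5/171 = -0.03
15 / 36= 5 / 12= 0.42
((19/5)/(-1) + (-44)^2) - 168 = 8821/5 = 1764.20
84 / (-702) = -14 / 117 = -0.12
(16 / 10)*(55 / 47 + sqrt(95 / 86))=4*sqrt(8170) / 215 + 88 / 47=3.55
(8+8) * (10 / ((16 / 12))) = 120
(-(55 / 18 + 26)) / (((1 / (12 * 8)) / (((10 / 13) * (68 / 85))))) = -66944 / 39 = -1716.51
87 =87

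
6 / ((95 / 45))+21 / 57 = 61 / 19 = 3.21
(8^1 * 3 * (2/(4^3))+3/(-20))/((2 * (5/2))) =3/25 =0.12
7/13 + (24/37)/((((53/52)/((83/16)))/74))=168695/689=244.84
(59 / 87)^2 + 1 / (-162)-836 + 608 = -31001359 / 136242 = -227.55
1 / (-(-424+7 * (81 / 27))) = 1 / 403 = 0.00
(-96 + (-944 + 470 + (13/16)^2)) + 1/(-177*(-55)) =-1418885729/2492160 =-569.34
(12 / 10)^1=6 / 5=1.20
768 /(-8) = -96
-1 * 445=-445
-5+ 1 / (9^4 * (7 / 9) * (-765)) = -19518976 / 3903795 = -5.00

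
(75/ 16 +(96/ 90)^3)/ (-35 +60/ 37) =-11790457/ 66690000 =-0.18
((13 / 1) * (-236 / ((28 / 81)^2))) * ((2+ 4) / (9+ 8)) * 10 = -75484305 / 833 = -90617.41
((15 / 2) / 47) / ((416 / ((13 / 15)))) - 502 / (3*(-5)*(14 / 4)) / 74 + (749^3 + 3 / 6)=4910371029350861 / 11686080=420189749.63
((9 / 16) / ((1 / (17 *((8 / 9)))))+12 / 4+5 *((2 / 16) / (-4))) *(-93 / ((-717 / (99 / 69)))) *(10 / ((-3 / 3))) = -1856745 / 87952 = -21.11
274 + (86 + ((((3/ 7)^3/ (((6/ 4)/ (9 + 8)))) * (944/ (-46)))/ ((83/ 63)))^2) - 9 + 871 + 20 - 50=12119611880296/ 8749918681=1385.11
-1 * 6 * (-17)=102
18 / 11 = 1.64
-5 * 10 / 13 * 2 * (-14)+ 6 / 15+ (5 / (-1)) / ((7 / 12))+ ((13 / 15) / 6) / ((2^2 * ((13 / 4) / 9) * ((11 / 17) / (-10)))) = 490367 / 5005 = 97.98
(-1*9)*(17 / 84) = -51 / 28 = -1.82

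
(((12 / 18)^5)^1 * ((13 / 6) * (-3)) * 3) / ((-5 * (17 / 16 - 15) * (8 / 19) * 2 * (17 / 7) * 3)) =-27664 / 4606065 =-0.01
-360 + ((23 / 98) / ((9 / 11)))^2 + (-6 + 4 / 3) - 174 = -418977719 / 777924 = -538.58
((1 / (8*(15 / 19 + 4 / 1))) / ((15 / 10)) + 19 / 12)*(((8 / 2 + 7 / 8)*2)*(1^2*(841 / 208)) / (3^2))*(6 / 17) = 367517 / 148512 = 2.47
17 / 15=1.13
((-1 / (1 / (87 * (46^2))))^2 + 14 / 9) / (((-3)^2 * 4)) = 152504390095 / 162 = 941385124.04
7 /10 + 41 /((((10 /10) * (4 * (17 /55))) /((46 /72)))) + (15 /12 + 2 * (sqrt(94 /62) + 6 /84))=2 * sqrt(1457) /31 + 1994591 /85680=25.74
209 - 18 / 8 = 827 / 4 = 206.75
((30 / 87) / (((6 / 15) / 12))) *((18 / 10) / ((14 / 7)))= 270 / 29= 9.31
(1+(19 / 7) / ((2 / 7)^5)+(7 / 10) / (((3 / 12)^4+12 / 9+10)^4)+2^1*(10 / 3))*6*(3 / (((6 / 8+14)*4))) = 11862105700169091173703 / 27127900038330340720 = 437.27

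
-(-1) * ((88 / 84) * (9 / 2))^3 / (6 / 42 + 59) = 3993 / 2254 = 1.77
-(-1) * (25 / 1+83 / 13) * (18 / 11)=51.36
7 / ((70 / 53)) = 53 / 10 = 5.30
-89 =-89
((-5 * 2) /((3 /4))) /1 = -40 /3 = -13.33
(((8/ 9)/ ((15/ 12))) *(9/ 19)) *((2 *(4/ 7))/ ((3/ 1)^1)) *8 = 2048/ 1995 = 1.03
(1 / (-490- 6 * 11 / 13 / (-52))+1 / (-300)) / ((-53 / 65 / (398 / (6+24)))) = 0.09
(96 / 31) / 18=16 / 93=0.17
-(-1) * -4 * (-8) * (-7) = -224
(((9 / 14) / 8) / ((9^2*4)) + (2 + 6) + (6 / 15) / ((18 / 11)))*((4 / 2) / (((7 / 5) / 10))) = 831065 / 7056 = 117.78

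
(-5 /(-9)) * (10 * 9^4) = 36450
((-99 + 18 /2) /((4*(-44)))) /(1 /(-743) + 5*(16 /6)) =100305 /2615096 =0.04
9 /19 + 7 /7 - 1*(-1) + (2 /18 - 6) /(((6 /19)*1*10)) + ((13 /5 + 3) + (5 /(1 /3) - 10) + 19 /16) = 508747 /41040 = 12.40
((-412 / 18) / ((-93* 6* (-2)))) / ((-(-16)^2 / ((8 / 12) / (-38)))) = -103 / 73281024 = -0.00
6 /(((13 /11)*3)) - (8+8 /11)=-1006 /143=-7.03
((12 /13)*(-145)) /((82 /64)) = -104.47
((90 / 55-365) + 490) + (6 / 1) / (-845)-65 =572844 / 9295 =61.63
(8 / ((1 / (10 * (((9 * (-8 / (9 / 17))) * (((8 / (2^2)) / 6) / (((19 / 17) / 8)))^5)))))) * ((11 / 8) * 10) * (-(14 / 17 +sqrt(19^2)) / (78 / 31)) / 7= 2138645553073356800 / 164261931561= 13019727.29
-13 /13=-1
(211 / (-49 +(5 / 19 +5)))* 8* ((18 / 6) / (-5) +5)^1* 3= -705584 / 1385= -509.45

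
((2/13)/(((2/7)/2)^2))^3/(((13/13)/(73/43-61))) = -2400039600/94471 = -25405.04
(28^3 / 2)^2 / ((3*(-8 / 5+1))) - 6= -602362934 / 9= -66929214.89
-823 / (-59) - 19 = -298 / 59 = -5.05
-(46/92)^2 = -1/4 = -0.25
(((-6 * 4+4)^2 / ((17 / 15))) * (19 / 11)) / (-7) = -114000 / 1309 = -87.09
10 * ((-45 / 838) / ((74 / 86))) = -9675 / 15503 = -0.62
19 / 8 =2.38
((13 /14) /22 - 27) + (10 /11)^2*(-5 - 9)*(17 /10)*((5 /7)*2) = -186533 /3388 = -55.06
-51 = -51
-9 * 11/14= -99/14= -7.07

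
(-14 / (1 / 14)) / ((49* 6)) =-2 / 3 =-0.67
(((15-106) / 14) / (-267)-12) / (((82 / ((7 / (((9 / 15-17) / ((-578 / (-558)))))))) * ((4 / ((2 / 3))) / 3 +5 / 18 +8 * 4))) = 64685425 / 34338856116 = 0.00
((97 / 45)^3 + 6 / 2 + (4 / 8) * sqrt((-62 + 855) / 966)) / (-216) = -148256 / 2460375 - sqrt(766038) / 417312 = -0.06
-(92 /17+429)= -7385 /17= -434.41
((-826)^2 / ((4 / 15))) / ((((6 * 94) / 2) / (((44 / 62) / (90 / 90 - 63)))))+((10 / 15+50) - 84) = -137.18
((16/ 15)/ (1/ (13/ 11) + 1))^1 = 26/ 45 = 0.58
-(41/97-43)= 4130/97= 42.58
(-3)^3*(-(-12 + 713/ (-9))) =-2463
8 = 8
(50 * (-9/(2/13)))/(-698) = 2925/698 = 4.19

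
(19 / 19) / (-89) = -1 / 89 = -0.01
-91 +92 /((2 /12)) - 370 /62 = 14106 /31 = 455.03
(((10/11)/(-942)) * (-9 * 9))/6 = 45/3454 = 0.01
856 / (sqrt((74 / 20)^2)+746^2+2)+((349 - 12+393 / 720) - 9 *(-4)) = 498929323667 / 1335652080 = 373.55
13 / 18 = 0.72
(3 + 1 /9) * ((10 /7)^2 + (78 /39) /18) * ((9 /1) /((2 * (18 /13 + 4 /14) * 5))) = 12337 /3420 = 3.61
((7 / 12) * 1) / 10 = 7 / 120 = 0.06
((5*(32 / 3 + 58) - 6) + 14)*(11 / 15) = 11594 / 45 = 257.64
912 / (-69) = -13.22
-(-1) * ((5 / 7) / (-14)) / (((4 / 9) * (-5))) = 9 / 392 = 0.02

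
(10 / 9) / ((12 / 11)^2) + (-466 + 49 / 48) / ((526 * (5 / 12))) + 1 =-20018 / 106515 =-0.19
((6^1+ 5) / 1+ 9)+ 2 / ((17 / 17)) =22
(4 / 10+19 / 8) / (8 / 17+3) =1887 / 2360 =0.80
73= 73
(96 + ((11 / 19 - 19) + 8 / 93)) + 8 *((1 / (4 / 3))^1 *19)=338672 / 1767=191.66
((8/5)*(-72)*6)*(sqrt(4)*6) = -8294.40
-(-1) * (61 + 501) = 562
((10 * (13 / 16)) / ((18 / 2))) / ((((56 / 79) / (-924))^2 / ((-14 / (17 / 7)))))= -2405187785 / 272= -8842602.15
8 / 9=0.89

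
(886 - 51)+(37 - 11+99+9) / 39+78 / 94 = 1538374 / 1833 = 839.27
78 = 78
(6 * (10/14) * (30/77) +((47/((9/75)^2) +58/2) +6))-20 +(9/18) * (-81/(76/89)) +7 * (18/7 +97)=2897889965/737352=3930.13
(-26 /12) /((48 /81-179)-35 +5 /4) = 0.01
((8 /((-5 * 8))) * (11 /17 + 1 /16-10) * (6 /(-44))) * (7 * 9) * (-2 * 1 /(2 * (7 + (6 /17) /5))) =477603 /211552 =2.26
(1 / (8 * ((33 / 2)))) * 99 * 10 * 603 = 9045 / 2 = 4522.50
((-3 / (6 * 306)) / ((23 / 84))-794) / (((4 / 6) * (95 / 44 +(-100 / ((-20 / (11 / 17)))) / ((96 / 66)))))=-81960472 / 301645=-271.71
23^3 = 12167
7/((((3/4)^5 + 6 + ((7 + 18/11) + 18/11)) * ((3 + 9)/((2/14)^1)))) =2816/557907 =0.01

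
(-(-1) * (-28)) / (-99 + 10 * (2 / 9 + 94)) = -252 / 7589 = -0.03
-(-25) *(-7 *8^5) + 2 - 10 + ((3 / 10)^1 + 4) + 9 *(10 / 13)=-745471581 / 130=-5734396.78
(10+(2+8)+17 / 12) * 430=55255 / 6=9209.17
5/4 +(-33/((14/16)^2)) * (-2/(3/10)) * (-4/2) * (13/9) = -1462115/1764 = -828.86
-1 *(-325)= 325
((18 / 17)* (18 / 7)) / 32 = 81 / 952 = 0.09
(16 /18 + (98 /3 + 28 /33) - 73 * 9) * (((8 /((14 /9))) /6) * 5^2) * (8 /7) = -24654800 /1617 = -15247.25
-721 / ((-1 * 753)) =721 / 753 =0.96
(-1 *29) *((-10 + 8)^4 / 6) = -232 / 3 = -77.33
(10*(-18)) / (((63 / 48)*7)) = -960 / 49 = -19.59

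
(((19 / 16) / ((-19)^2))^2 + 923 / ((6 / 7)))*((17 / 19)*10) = 25376740735 / 2633856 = 9634.82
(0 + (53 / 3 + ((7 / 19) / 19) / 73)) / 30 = 139673 / 237177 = 0.59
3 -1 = 2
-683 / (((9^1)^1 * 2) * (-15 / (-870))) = -19807 / 9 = -2200.78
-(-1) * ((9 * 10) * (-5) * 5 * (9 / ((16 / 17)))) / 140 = -34425 / 224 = -153.68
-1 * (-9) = 9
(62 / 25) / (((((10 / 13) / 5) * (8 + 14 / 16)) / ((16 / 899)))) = 1664 / 51475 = 0.03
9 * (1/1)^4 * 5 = 45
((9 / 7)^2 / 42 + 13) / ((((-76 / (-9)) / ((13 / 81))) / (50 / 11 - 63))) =-74771255 / 5161464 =-14.49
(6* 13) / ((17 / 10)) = 780 / 17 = 45.88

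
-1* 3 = -3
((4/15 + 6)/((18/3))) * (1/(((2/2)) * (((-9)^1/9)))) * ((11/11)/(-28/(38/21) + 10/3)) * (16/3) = 3572/7785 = 0.46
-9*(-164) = 1476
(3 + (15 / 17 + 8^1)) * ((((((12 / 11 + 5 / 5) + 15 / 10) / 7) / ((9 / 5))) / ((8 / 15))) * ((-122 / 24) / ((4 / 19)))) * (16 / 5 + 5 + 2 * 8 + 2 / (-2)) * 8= -1340910845 / 47124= -28454.95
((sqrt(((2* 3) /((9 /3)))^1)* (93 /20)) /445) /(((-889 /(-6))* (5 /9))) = 2511* sqrt(2) /19780250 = 0.00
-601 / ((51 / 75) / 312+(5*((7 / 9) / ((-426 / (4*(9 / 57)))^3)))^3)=-16853220205158634306222116384361974600 / 61117100449613205172044119077519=-275752.94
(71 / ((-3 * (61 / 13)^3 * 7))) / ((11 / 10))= -1559870 / 52432611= -0.03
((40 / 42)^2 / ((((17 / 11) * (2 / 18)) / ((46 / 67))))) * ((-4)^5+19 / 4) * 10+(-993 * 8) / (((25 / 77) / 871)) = -29786572471128 / 1395275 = -21348173.28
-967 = -967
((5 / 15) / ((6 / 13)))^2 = 169 / 324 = 0.52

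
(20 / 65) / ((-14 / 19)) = -38 / 91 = -0.42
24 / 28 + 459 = 459.86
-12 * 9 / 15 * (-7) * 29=7308 / 5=1461.60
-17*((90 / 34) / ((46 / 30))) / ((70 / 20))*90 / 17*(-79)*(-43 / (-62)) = 206367750 / 84847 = 2432.23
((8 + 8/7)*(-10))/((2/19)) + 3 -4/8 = -866.07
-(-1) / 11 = 1 / 11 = 0.09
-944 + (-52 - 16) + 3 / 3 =-1011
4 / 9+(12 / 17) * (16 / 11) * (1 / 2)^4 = 856 / 1683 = 0.51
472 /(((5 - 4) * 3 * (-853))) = -472 /2559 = -0.18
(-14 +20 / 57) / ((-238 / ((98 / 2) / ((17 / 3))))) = 2723 / 5491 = 0.50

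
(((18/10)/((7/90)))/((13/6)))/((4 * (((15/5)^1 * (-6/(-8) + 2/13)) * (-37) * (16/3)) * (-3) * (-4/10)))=-405/97384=-0.00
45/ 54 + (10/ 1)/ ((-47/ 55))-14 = -7013/ 282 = -24.87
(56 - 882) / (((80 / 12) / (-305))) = 75579 / 2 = 37789.50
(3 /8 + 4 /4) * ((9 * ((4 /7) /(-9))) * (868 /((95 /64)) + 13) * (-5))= 2348.33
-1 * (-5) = 5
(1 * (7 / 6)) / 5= 7 / 30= 0.23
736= 736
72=72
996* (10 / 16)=1245 / 2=622.50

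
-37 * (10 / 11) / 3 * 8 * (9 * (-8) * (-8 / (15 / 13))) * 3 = -1477632 / 11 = -134330.18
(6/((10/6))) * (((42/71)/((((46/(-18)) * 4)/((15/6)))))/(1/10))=-8505/1633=-5.21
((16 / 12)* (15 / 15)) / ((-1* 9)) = -4 / 27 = -0.15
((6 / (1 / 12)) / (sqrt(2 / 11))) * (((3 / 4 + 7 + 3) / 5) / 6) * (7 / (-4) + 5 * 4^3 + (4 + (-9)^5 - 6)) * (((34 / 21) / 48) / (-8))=171734561 * sqrt(22) / 53760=14983.38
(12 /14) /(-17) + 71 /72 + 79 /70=88433 /42840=2.06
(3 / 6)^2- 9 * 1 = -35 / 4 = -8.75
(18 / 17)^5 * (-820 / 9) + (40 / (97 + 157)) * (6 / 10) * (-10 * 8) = -23227464000 / 180321839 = -128.81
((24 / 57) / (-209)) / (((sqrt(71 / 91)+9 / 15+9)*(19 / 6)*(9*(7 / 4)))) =-66560 / 15685017161+1600*sqrt(6461) / 329385360381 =-0.00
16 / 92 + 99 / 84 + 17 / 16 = 2.41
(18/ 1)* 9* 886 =143532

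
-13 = -13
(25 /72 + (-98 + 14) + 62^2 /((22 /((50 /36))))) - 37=96643 /792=122.02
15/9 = 5/3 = 1.67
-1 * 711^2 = -505521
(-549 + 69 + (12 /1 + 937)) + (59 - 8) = 520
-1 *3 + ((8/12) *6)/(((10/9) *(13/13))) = 3/5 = 0.60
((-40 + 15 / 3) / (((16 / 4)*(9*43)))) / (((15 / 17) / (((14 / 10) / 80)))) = -833 / 1857600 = -0.00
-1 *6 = -6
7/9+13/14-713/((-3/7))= 209837/126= 1665.37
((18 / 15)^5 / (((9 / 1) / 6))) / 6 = 0.28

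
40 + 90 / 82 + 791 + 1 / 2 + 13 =69339 / 82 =845.60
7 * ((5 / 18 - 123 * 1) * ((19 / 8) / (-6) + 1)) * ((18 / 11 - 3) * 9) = 2242135 / 352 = 6369.70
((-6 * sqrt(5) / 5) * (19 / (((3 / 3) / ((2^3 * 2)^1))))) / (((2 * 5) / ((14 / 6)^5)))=-5641.88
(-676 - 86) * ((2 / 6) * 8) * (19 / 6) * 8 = -154432 / 3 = -51477.33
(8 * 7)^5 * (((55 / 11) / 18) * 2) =2753658880 / 9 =305962097.78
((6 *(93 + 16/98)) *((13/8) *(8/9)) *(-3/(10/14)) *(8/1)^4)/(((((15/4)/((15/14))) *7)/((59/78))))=-441278464/1029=-428842.04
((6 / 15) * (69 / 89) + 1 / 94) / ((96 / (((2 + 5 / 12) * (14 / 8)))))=2723651 / 192752640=0.01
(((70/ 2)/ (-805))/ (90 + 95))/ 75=-1/ 319125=-0.00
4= 4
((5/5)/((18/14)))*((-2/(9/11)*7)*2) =-2156/81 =-26.62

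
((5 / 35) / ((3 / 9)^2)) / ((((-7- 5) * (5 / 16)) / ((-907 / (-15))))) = -3628 / 175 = -20.73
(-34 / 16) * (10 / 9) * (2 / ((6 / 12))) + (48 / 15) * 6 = 439 / 45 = 9.76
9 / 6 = 3 / 2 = 1.50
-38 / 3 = -12.67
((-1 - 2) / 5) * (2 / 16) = -3 / 40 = -0.08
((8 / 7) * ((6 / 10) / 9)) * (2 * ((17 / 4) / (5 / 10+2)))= 136 / 525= 0.26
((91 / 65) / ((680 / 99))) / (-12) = -231 / 13600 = -0.02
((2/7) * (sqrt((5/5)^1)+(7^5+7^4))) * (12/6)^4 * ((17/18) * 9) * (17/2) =44411208/7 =6344458.29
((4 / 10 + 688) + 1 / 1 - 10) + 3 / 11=37382 / 55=679.67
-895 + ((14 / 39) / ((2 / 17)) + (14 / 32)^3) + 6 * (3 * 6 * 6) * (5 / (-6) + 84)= 8466453569 / 159744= 53000.14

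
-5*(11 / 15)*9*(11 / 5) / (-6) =121 / 10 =12.10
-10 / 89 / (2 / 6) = -30 / 89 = -0.34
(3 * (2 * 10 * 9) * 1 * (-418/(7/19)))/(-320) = 107217/56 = 1914.59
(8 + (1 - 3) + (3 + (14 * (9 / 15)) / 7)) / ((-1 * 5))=-51 / 25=-2.04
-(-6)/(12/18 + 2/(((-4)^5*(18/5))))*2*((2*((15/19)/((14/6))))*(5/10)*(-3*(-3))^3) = 3627970560/816487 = 4443.39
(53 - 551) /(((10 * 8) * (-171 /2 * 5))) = 83 /5700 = 0.01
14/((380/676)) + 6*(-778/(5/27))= -2392318/95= -25182.29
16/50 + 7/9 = 247/225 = 1.10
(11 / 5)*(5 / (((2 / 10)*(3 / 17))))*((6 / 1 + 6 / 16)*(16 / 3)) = 10596.67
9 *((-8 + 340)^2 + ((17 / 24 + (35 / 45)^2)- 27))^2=109293014231.16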